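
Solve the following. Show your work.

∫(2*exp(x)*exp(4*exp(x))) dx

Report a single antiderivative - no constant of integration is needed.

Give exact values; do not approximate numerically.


Step 1. Substitute u = exp(x), turning ∫(2*exp(x)*exp(4*exp(x))) dx into ∫(2*exp(4*u)) du: now ∫(2*exp(4*u)) du.
Step 2. Evaluate the standard form: now exp(4*u)/2.
Step 3. Substitute back u = exp(x): now exp(4*exp(x))/2.
Answer: exp(4*exp(x))/2.


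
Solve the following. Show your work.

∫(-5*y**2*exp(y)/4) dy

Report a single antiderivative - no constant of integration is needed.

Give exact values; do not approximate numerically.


Step 1. Integrate ∫(-5*y**2*exp(y)/4) dy by parts with u = y**2, dv = (-5*exp(y)/4) dy, so v = -5*exp(y)/4: now -5*y**2*exp(y)/4 + ∫(5*y*exp(y)/2) dy.
Step 2. Integrate ∫(5*y*exp(y)/2) dy by parts with u = y, dv = (5*exp(y)/2) dy, so v = 5*exp(y)/2: now -5*y**2*exp(y)/4 + 5*y*exp(y)/2 + ∫(-5*exp(y)/2) dy.
Step 3. Evaluate the standard form: now -5*y**2*exp(y)/4 + 5*y*exp(y)/2 - 5*exp(y)/2.
Answer: -5*y**2*exp(y)/4 + 5*y*exp(y)/2 - 5*exp(y)/2.


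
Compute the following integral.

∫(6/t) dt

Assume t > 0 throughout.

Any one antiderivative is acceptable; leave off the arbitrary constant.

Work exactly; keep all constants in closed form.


Answer: 6*log(t).


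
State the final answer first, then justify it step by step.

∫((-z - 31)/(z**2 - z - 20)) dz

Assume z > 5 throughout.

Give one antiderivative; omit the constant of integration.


The answer is -4*log(z - 5) + 3*log(z + 4).
Step 1. Decompose ∫((-z - 31)/(z**2 - z - 20)) dz by partial fractions, (-z - 31)/(z**2 - z - 20) = 3/(z + 4) - 4/(z - 5): now ∫(-4/(z - 5)) dz + ∫(3/(z + 4)) dz.
Step 2. Evaluate the standard form [assuming z > 5]: now -4*log(z - 5) + ∫(3/(z + 4)) dz.
Step 3. Evaluate the standard form [assuming z > -4]: now -4*log(z - 5) + 3*log(z + 4).
Answer: -4*log(z - 5) + 3*log(z + 4).


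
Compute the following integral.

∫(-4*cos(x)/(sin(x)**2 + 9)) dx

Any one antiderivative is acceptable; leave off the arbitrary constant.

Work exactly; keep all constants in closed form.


Answer: -4*atan(sin(x)/3)/3.


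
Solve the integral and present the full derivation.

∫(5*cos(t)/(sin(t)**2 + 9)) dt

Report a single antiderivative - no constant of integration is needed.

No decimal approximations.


Step 1. Substitute u = sin(t), turning ∫(5*cos(t)/(sin(t)**2 + 9)) dt into ∫(5/(u**2 + 9)) du: now ∫(5/(u**2 + 9)) du.
Step 2. Evaluate the standard form: now 5*atan(u/3)/3.
Step 3. Substitute back u = sin(t): now 5*atan(sin(t)/3)/3.
Answer: 5*atan(sin(t)/3)/3.


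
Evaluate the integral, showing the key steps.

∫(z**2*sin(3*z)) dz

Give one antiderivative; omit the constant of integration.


Step 1. Integrate ∫(z**2*sin(3*z)) dz by parts with u = z**2, dv = (sin(3*z)) dz, so v = -cos(3*z)/3: now -z**2*cos(3*z)/3 + ∫(2*z*cos(3*z)/3) dz.
Step 2. Integrate ∫(2*z*cos(3*z)/3) dz by parts with u = z, dv = (2*cos(3*z)/3) dz, so v = 2*sin(3*z)/9: now -z**2*cos(3*z)/3 + 2*z*sin(3*z)/9 + ∫(-2*sin(3*z)/9) dz.
Step 3. Evaluate the standard form: now -z**2*cos(3*z)/3 + 2*z*sin(3*z)/9 + 2*cos(3*z)/27.
Answer: -z**2*cos(3*z)/3 + 2*z*sin(3*z)/9 + 2*cos(3*z)/27.


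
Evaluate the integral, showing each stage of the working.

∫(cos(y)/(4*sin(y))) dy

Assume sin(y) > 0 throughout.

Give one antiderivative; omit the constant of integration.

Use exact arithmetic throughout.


Step 1. Substitute u = sin(y), turning ∫(cos(y)/(4*sin(y))) dy into ∫(1/(4*u)) du: now ∫(1/(4*u)) du.
Step 2. Evaluate the standard form [assuming u > 0]: now log(u)/4.
Step 3. Substitute back u = sin(y): now log(sin(y))/4.
Answer: log(sin(y))/4.


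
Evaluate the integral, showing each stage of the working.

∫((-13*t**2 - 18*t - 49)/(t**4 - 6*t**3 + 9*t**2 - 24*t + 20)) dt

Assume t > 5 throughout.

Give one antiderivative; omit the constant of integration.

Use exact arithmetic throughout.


Step 1. Decompose ∫((-13*t**2 - 18*t - 49)/(t**4 - 6*t**3 + 9*t**2 - 24*t + 20)) dt by partial fractions, (-13*t**2 - 18*t - 49)/(t**4 - 6*t**3 + 9*t**2 - 24*t + 20) = 3/(t**2 + 4) + 4/(t - 1) - 4/(t - 5): now ∫(-4/(t - 5)) dt + ∫(4/(t - 1)) dt + ∫(3/(t**2 + 4)) dt.
Step 2. Evaluate the standard form [assuming t > 1]: now 4*log(t - 1) + ∫(-4/(t - 5)) dt + ∫(3/(t**2 + 4)) dt.
Step 3. Evaluate the standard form [assuming t > 5]: now -4*log(t - 5) + 4*log(t - 1) + ∫(3/(t**2 + 4)) dt.
Step 4. Evaluate the standard form: now -4*log(t - 5) + 4*log(t - 1) + 3*atan(t/2)/2.
Answer: -4*log(t - 5) + 4*log(t - 1) + 3*atan(t/2)/2.


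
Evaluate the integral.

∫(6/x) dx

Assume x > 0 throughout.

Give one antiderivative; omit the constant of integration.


Answer: 6*log(x).


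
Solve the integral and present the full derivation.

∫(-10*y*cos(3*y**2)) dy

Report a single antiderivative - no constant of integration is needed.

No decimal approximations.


Step 1. Substitute u = y**2, turning ∫(-10*y*cos(3*y**2)) dy into ∫(-5*cos(3*u)) du: now ∫(-5*cos(3*u)) du.
Step 2. Evaluate the standard form: now -5*sin(3*u)/3.
Step 3. Substitute back u = y**2: now -5*sin(3*y**2)/3.
Answer: -5*sin(3*y**2)/3.


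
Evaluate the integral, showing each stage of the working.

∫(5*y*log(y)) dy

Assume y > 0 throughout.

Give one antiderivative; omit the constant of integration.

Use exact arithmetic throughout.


Step 1. Integrate ∫(5*y*log(y)) dy by parts with u = log(y), dv = (5*y) dy, so v = 5*y**2/2 [assuming y > 0]: now 5*y**2*log(y)/2 + ∫(-5*y/2) dy.
Step 2. Evaluate the standard form: now 5*y**2*log(y)/2 - 5*y**2/4.
Answer: 5*y**2*log(y)/2 - 5*y**2/4.


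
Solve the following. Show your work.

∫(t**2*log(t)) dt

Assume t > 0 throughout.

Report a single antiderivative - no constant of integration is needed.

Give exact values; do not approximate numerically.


Step 1. Integrate ∫(t**2*log(t)) dt by parts with u = log(t), dv = (t**2) dt, so v = t**3/3 [assuming t > 0]: now t**3*log(t)/3 + ∫(-t**2/3) dt.
Step 2. Evaluate the standard form: now t**3*log(t)/3 - t**3/9.
Answer: t**3*log(t)/3 - t**3/9.


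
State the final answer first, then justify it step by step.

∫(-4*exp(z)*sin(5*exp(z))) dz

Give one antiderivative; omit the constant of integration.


The answer is 4*cos(5*exp(z))/5.
Step 1. Substitute u = exp(z), turning ∫(-4*exp(z)*sin(5*exp(z))) dz into ∫(-4*sin(5*u)) du: now ∫(-4*sin(5*u)) du.
Step 2. Evaluate the standard form: now 4*cos(5*u)/5.
Step 3. Substitute back u = exp(z): now 4*cos(5*exp(z))/5.
Answer: 4*cos(5*exp(z))/5.


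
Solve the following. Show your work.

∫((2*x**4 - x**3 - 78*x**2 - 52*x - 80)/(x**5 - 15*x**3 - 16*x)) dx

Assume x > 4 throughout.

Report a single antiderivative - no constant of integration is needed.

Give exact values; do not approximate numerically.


Step 1. Decompose ∫((2*x**4 - x**3 - 78*x**2 - 52*x - 80)/(x**5 - 15*x**3 - 16*x)) dx by partial fractions, (2*x**4 - x**3 - 78*x**2 - 52*x - 80)/(x**5 - 15*x**3 - 16*x) = 3/(x**2 + 1) - 1/(x + 4) - 2/(x - 4) + 5/x: now ∫(5/x) dx + ∫(-2/(x - 4)) dx + ∫(-1/(x + 4)) dx + ∫(3/(x**2 + 1)) dx.
Step 2. Evaluate the standard form [assuming x > 4]: now -2*log(x - 4) + ∫(5/x) dx + ∫(-1/(x + 4)) dx + ∫(3/(x**2 + 1)) dx.
Step 3. Evaluate the standard form [assuming x > -4]: now -2*log(x - 4) - log(x + 4) + ∫(5/x) dx + ∫(3/(x**2 + 1)) dx.
Step 4. Evaluate the standard form [assuming x > 0]: now 5*log(x) - 2*log(x - 4) - log(x + 4) + ∫(3/(x**2 + 1)) dx.
Step 5. Evaluate the standard form: now 5*log(x) - 2*log(x - 4) - log(x + 4) + 3*atan(x).
Answer: 5*log(x) - 2*log(x - 4) - log(x + 4) + 3*atan(x).


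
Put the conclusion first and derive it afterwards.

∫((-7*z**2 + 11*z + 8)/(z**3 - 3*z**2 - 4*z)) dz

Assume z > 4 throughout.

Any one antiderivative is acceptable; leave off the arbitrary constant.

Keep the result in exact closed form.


The answer is -2*log(z) - 3*log(z - 4) - 2*log(z + 1).
Step 1. Decompose ∫((-7*z**2 + 11*z + 8)/(z**3 - 3*z**2 - 4*z)) dz by partial fractions, (-7*z**2 + 11*z + 8)/(z**3 - 3*z**2 - 4*z) = -2/(z + 1) - 3/(z - 4) - 2/z: now ∫(-2/z) dz + ∫(-3/(z - 4)) dz + ∫(-2/(z + 1)) dz.
Step 2. Evaluate the standard form [assuming z > 4]: now -3*log(z - 4) + ∫(-2/z) dz + ∫(-2/(z + 1)) dz.
Step 3. Evaluate the standard form [assuming z > -1]: now -3*log(z - 4) - 2*log(z + 1) + ∫(-2/z) dz.
Step 4. Evaluate the standard form [assuming z > 0]: now -2*log(z) - 3*log(z - 4) - 2*log(z + 1).
Answer: -2*log(z) - 3*log(z - 4) - 2*log(z + 1).


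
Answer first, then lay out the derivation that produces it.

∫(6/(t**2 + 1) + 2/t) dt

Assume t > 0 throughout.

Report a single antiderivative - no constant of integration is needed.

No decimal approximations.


The answer is 2*log(t) + 6*atan(t).
Step 1. Rewrite: now ∫(2/t) dt + ∫(6/(t**2 + 1)) dt.
Step 2. Evaluate the standard form [assuming t > 0]: now 2*log(t) + ∫(6/(t**2 + 1)) dt.
Step 3. Evaluate the standard form: now 2*log(t) + 6*atan(t).
Answer: 2*log(t) + 6*atan(t).


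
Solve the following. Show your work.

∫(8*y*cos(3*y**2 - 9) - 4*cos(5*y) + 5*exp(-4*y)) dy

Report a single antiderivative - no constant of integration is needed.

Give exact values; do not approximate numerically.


Step 1. Rewrite: now ∫(8*y*cos(3*y**2 - 9)) dy + ∫(5*exp(-4*y)) dy + ∫(-4*cos(5*y)) dy.
Step 2. Evaluate the standard form: now -4*sin(5*y)/5 + ∫(8*y*cos(3*y**2 - 9)) dy + ∫(5*exp(-4*y)) dy.
Step 3. Substitute u = y**2 - 3, turning ∫(8*y*cos(3*y**2 - 9)) dy into ∫(4*cos(3*u)) du: now -4*sin(5*y)/5 + ∫(5*exp(-4*y)) dy + ∫(4*cos(3*u)) du.
Step 4. Evaluate the standard form: now 4*sin(3*u)/3 - 4*sin(5*y)/5 + ∫(5*exp(-4*y)) dy.
Step 5. Substitute back u = y**2 - 3: now -4*sin(5*y)/5 + 4*sin(3*y**2 - 9)/3 + ∫(5*exp(-4*y)) dy.
Step 6. Evaluate the standard form: now -4*sin(5*y)/5 + 4*sin(3*y**2 - 9)/3 - 5*exp(-4*y)/4.
Answer: -4*sin(5*y)/5 + 4*sin(3*y**2 - 9)/3 - 5*exp(-4*y)/4.


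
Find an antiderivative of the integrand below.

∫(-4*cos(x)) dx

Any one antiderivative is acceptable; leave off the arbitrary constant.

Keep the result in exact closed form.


Answer: -4*sin(x).


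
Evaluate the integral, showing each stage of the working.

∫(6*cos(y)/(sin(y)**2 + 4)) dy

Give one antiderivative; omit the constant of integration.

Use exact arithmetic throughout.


Step 1. Substitute u = sin(y), turning ∫(6*cos(y)/(sin(y)**2 + 4)) dy into ∫(6/(u**2 + 4)) du: now ∫(6/(u**2 + 4)) du.
Step 2. Evaluate the standard form: now 3*atan(u/2).
Step 3. Substitute back u = sin(y): now 3*atan(sin(y)/2).
Answer: 3*atan(sin(y)/2).


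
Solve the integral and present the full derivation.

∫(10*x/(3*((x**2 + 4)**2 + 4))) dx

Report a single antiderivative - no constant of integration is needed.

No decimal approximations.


Step 1. Substitute u = x**2 + 4, turning ∫(10*x/(3*((x**2 + 4)**2 + 4))) dx into ∫(5/(3*(u**2 + 4))) du: now ∫(5/(3*(u**2 + 4))) du.
Step 2. Evaluate the standard form: now 5*atan(u/2)/6.
Step 3. Substitute back u = x**2 + 4: now 5*atan(x**2/2 + 2)/6.
Answer: 5*atan(x**2/2 + 2)/6.


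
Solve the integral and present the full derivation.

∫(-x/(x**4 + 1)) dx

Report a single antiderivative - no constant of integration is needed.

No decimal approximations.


Step 1. Substitute u = x**2, turning ∫(-x/(x**4 + 1)) dx into ∫(-1/(2*(u**2 + 1))) du: now ∫(-1/(2*(u**2 + 1))) du.
Step 2. Evaluate the standard form: now -atan(u)/2.
Step 3. Substitute back u = x**2: now -atan(x**2)/2.
Answer: -atan(x**2)/2.


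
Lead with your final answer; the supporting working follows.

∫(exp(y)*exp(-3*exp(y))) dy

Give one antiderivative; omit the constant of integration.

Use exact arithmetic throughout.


The answer is -exp(-3*exp(y))/3.
Step 1. Substitute u = exp(y), turning ∫(exp(y)*exp(-3*exp(y))) dy into ∫(exp(-3*u)) du: now ∫(exp(-3*u)) du.
Step 2. Evaluate the standard form: now -exp(-3*u)/3.
Step 3. Substitute back u = exp(y): now -exp(-3*exp(y))/3.
Answer: -exp(-3*exp(y))/3.


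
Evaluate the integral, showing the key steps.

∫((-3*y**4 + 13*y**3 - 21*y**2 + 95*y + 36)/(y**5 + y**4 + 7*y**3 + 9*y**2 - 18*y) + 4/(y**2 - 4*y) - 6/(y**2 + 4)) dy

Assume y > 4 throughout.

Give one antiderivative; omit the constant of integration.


Step 1. Rewrite: now ∫((-3*y**4 + 13*y**3 - 21*y**2 + 95*y + 36)/(y**5 + y**4 + 7*y**3 + 9*y**2 - 18*y)) dy + ∫(-6/(y**2 + 4)) dy + ∫(4/(y**2 - 4*y)) dy.
Step 2. Evaluate the standard form: now -3*atan(y/2) + ∫((-3*y**4 + 13*y**3 - 21*y**2 + 95*y + 36)/(y**5 + y**4 + 7*y**3 + 9*y**2 - 18*y)) dy + ∫(4/(y**2 - 4*y)) dy.
Step 3. Decompose ∫((-3*y**4 + 13*y**3 - 21*y**2 + 95*y + 36)/(y**5 + y**4 + 7*y**3 + 9*y**2 - 18*y)) dy by partial fractions, (-3*y**4 + 13*y**3 - 21*y**2 + 95*y + 36)/(y**5 + y**4 + 7*y**3 + 9*y**2 - 18*y) = 2/(y**2 + 9) - 5/(y + 2) + 4/(y - 1) - 2/y: now -3*atan(y/2) + ∫(-2/y) dy + ∫(4/(y - 1)) dy + ∫(-5/(y + 2)) dy + ∫(2/(y**2 + 9)) dy + ∫(4/(y**2 - 4*y)) dy.
Step 4. Evaluate the standard form [assuming y > 1]: now 4*log(y - 1) - 3*atan(y/2) + ∫(-2/y) dy + ∫(-5/(y + 2)) dy + ∫(2/(y**2 + 9)) dy + ∫(4/(y**2 - 4*y)) dy.
Step 5. Evaluate the standard form [assuming y > 0]: now -2*log(y) + 4*log(y - 1) - 3*atan(y/2) + ∫(-5/(y + 2)) dy + ∫(2/(y**2 + 9)) dy + ∫(4/(y**2 - 4*y)) dy.
Step 6. Evaluate the standard form [assuming y > -2]: now -2*log(y) + 4*log(y - 1) - 5*log(y + 2) - 3*atan(y/2) + ∫(2/(y**2 + 9)) dy + ∫(4/(y**2 - 4*y)) dy.
Step 7. Evaluate the standard form: now -2*log(y) + 4*log(y - 1) - 5*log(y + 2) + 2*atan(y/3)/3 - 3*atan(y/2) + ∫(4/(y**2 - 4*y)) dy.
Step 8. Decompose ∫(4/(y**2 - 4*y)) dy by partial fractions, 4/(y**2 - 4*y) = 1/(y - 4) - 1/y: now -2*log(y) + 4*log(y - 1) - 5*log(y + 2) + 2*atan(y/3)/3 - 3*atan(y/2) + ∫(-1/y) dy + ∫(1/(y - 4)) dy.
Step 9. Evaluate the standard form [assuming y > 4]: now -2*log(y) + log(y - 4) + 4*log(y - 1) - 5*log(y + 2) + 2*atan(y/3)/3 - 3*atan(y/2) + ∫(-1/y) dy.
Step 10. Evaluate the standard form [assuming y > 0]: now -3*log(y) + log(y - 4) + 4*log(y - 1) - 5*log(y + 2) + 2*atan(y/3)/3 - 3*atan(y/2).
Answer: -3*log(y) + log(y - 4) + 4*log(y - 1) - 5*log(y + 2) + 2*atan(y/3)/3 - 3*atan(y/2).


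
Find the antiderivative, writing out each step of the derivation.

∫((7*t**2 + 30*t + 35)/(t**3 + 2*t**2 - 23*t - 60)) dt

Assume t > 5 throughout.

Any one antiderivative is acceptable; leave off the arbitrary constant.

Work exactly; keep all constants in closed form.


Step 1. Decompose ∫((7*t**2 + 30*t + 35)/(t**3 + 2*t**2 - 23*t - 60)) dt by partial fractions, (7*t**2 + 30*t + 35)/(t**3 + 2*t**2 - 23*t - 60) = 3/(t + 4) - 1/(t + 3) + 5/(t - 5): now ∫(5/(t - 5)) dt + ∫(-1/(t + 3)) dt + ∫(3/(t + 4)) dt.
Step 2. Evaluate the standard form [assuming t > -4]: now 3*log(t + 4) + ∫(5/(t - 5)) dt + ∫(-1/(t + 3)) dt.
Step 3. Evaluate the standard form [assuming t > -3]: now -log(t + 3) + 3*log(t + 4) + ∫(5/(t - 5)) dt.
Step 4. Evaluate the standard form [assuming t > 5]: now 5*log(t - 5) - log(t + 3) + 3*log(t + 4).
Answer: 5*log(t - 5) - log(t + 3) + 3*log(t + 4).


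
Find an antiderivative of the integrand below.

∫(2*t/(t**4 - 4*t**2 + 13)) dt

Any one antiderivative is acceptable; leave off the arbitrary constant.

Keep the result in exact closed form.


Answer: atan(t**2/3 - 2/3)/3.


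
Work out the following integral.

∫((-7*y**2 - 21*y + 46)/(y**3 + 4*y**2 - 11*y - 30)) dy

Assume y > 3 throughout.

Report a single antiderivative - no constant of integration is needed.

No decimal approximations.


Answer: -2*log(y - 3) - 4*log(y + 2) - log(y + 5).


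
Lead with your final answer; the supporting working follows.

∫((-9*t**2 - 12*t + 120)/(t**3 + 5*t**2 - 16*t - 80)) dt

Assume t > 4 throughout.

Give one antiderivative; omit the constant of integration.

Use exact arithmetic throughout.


The answer is -log(t - 4) - 3*log(t + 4) - 5*log(t + 5).
Step 1. Decompose ∫((-9*t**2 - 12*t + 120)/(t**3 + 5*t**2 - 16*t - 80)) dt by partial fractions, (-9*t**2 - 12*t + 120)/(t**3 + 5*t**2 - 16*t - 80) = -5/(t + 5) - 3/(t + 4) - 1/(t - 4): now ∫(-1/(t - 4)) dt + ∫(-3/(t + 4)) dt + ∫(-5/(t + 5)) dt.
Step 2. Evaluate the standard form [assuming t > -4]: now -3*log(t + 4) + ∫(-1/(t - 4)) dt + ∫(-5/(t + 5)) dt.
Step 3. Evaluate the standard form [assuming t > -5]: now -3*log(t + 4) - 5*log(t + 5) + ∫(-1/(t - 4)) dt.
Step 4. Evaluate the standard form [assuming t > 4]: now -log(t - 4) - 3*log(t + 4) - 5*log(t + 5).
Answer: -log(t - 4) - 3*log(t + 4) - 5*log(t + 5).


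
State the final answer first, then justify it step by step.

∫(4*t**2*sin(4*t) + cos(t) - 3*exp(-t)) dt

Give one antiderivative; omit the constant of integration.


The answer is -t**2*cos(4*t) + t*sin(4*t)/2 + sin(t) + cos(4*t)/8 + 3*exp(-t).
Step 1. Rewrite: now ∫(4*t**2*sin(4*t)) dt + ∫(-3*exp(-t)) dt + ∫(cos(t)) dt.
Step 2. Evaluate the standard form: now ∫(4*t**2*sin(4*t)) dt + ∫(cos(t)) dt + 3*exp(-t).
Step 3. Evaluate the standard form: now sin(t) + ∫(4*t**2*sin(4*t)) dt + 3*exp(-t).
Step 4. Integrate ∫(4*t**2*sin(4*t)) dt by parts with u = t**2, dv = (4*sin(4*t)) dt, so v = -cos(4*t): now -t**2*cos(4*t) + sin(t) + ∫(2*t*cos(4*t)) dt + 3*exp(-t).
Step 5. Integrate ∫(2*t*cos(4*t)) dt by parts with u = t, dv = (2*cos(4*t)) dt, so v = sin(4*t)/2: now -t**2*cos(4*t) + t*sin(4*t)/2 + sin(t) + ∫(-sin(4*t)/2) dt + 3*exp(-t).
Step 6. Evaluate the standard form: now -t**2*cos(4*t) + t*sin(4*t)/2 + sin(t) + cos(4*t)/8 + 3*exp(-t).
Answer: -t**2*cos(4*t) + t*sin(4*t)/2 + sin(t) + cos(4*t)/8 + 3*exp(-t).


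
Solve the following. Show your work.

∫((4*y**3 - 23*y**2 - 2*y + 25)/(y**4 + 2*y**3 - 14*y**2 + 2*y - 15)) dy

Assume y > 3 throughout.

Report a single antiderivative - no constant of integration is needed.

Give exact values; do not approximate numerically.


Step 1. Decompose ∫((4*y**3 - 23*y**2 - 2*y + 25)/(y**4 + 2*y**3 - 14*y**2 + 2*y - 15)) dy by partial fractions, (4*y**3 - 23*y**2 - 2*y + 25)/(y**4 + 2*y**3 - 14*y**2 + 2*y - 15) = -3/(y**2 + 1) + 5/(y + 5) - 1/(y - 3): now ∫(-1/(y - 3)) dy + ∫(5/(y + 5)) dy + ∫(-3/(y**2 + 1)) dy.
Step 2. Evaluate the standard form [assuming y > 3]: now -log(y - 3) + ∫(5/(y + 5)) dy + ∫(-3/(y**2 + 1)) dy.
Step 3. Evaluate the standard form [assuming y > -5]: now -log(y - 3) + 5*log(y + 5) + ∫(-3/(y**2 + 1)) dy.
Step 4. Evaluate the standard form: now -log(y - 3) + 5*log(y + 5) - 3*atan(y).
Answer: -log(y - 3) + 5*log(y + 5) - 3*atan(y).


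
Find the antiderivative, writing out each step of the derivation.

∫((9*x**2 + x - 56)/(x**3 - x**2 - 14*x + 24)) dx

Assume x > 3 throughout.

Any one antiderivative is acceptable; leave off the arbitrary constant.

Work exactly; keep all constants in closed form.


Step 1. Decompose ∫((9*x**2 + x - 56)/(x**3 - x**2 - 14*x + 24)) dx by partial fractions, (9*x**2 + x - 56)/(x**3 - x**2 - 14*x + 24) = 2/(x + 4) + 3/(x - 2) + 4/(x - 3): now ∫(4/(x - 3)) dx + ∫(3/(x - 2)) dx + ∫(2/(x + 4)) dx.
Step 2. Evaluate the standard form [assuming x > -4]: now 2*log(x + 4) + ∫(4/(x - 3)) dx + ∫(3/(x - 2)) dx.
Step 3. Evaluate the standard form [assuming x > 3]: now 4*log(x - 3) + 2*log(x + 4) + ∫(3/(x - 2)) dx.
Step 4. Evaluate the standard form [assuming x > 2]: now 4*log(x - 3) + 3*log(x - 2) + 2*log(x + 4).
Answer: 4*log(x - 3) + 3*log(x - 2) + 2*log(x + 4).


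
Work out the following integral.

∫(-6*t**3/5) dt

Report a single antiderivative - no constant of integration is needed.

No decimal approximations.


Answer: -3*t**4/10.


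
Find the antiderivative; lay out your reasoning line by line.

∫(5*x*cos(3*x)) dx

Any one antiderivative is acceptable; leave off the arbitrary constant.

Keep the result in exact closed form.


Step 1. Integrate ∫(5*x*cos(3*x)) dx by parts with u = x, dv = (5*cos(3*x)) dx, so v = 5*sin(3*x)/3: now 5*x*sin(3*x)/3 + ∫(-5*sin(3*x)/3) dx.
Step 2. Evaluate the standard form: now 5*x*sin(3*x)/3 + 5*cos(3*x)/9.
Answer: 5*x*sin(3*x)/3 + 5*cos(3*x)/9.


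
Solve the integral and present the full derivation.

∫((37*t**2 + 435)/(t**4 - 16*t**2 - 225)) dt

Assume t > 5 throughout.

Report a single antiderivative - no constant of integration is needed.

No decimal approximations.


Step 1. Decompose ∫((37*t**2 + 435)/(t**4 - 16*t**2 - 225)) dt by partial fractions, (37*t**2 + 435)/(t**4 - 16*t**2 - 225) = -3/(t**2 + 9) - 4/(t + 5) + 4/(t - 5): now ∫(4/(t - 5)) dt + ∫(-4/(t + 5)) dt + ∫(-3/(t**2 + 9)) dt.
Step 2. Evaluate the standard form [assuming t > -5]: now -4*log(t + 5) + ∫(4/(t - 5)) dt + ∫(-3/(t**2 + 9)) dt.
Step 3. Evaluate the standard form [assuming t > 5]: now 4*log(t - 5) - 4*log(t + 5) + ∫(-3/(t**2 + 9)) dt.
Step 4. Evaluate the standard form: now 4*log(t - 5) - 4*log(t + 5) - atan(t/3).
Answer: 4*log(t - 5) - 4*log(t + 5) - atan(t/3).


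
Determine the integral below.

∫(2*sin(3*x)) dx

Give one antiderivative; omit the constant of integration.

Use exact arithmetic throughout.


Answer: -2*cos(3*x)/3.


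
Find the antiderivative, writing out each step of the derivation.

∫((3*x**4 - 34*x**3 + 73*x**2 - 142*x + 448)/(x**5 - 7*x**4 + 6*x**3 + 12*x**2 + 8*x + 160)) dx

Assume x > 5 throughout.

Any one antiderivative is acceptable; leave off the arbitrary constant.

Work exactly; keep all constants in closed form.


Step 1. Decompose ∫((3*x**4 - 34*x**3 + 73*x**2 - 142*x + 448)/(x**5 - 7*x**4 + 6*x**3 + 12*x**2 + 8*x + 160)) dx by partial fractions, (3*x**4 - 34*x**3 + 73*x**2 - 142*x + 448)/(x**5 - 7*x**4 + 6*x**3 + 12*x**2 + 8*x + 160) = 3/(x**2 + 4) + 4/(x + 2) + 3/(x - 4) - 4/(x - 5): now ∫(-4/(x - 5)) dx + ∫(3/(x - 4)) dx + ∫(4/(x + 2)) dx + ∫(3/(x**2 + 4)) dx.
Step 2. Evaluate the standard form [assuming x > 4]: now 3*log(x - 4) + ∫(-4/(x - 5)) dx + ∫(4/(x + 2)) dx + ∫(3/(x**2 + 4)) dx.
Step 3. Evaluate the standard form [assuming x > 5]: now -4*log(x - 5) + 3*log(x - 4) + ∫(4/(x + 2)) dx + ∫(3/(x**2 + 4)) dx.
Step 4. Evaluate the standard form [assuming x > -2]: now -4*log(x - 5) + 3*log(x - 4) + 4*log(x + 2) + ∫(3/(x**2 + 4)) dx.
Step 5. Evaluate the standard form: now -4*log(x - 5) + 3*log(x - 4) + 4*log(x + 2) + 3*atan(x/2)/2.
Answer: -4*log(x - 5) + 3*log(x - 4) + 4*log(x + 2) + 3*atan(x/2)/2.


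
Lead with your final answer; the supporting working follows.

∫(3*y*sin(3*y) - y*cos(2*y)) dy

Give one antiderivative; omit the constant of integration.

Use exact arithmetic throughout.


The answer is -y*sin(2*y)/2 - y*cos(3*y) + sin(3*y)/3 - cos(2*y)/4.
Step 1. Rewrite: now ∫(3*y*sin(3*y)) dy + ∫(-y*cos(2*y)) dy.
Step 2. Integrate ∫(-y*cos(2*y)) dy by parts with u = y, dv = (-cos(2*y)) dy, so v = -sin(2*y)/2: now -y*sin(2*y)/2 + ∫(3*y*sin(3*y)) dy + ∫(sin(2*y)/2) dy.
Step 3. Evaluate the standard form: now -y*sin(2*y)/2 - cos(2*y)/4 + ∫(3*y*sin(3*y)) dy.
Step 4. Integrate ∫(3*y*sin(3*y)) dy by parts with u = y, dv = (3*sin(3*y)) dy, so v = -cos(3*y): now -y*sin(2*y)/2 - y*cos(3*y) - cos(2*y)/4 + ∫(cos(3*y)) dy.
Step 5. Evaluate the standard form: now -y*sin(2*y)/2 - y*cos(3*y) + sin(3*y)/3 - cos(2*y)/4.
Answer: -y*sin(2*y)/2 - y*cos(3*y) + sin(3*y)/3 - cos(2*y)/4.


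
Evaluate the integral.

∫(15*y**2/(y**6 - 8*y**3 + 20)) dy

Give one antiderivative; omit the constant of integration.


Answer: 5*atan(y**3/2 - 2)/2.


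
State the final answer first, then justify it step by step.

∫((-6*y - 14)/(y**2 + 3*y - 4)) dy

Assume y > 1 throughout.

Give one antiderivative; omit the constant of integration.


The answer is -4*log(y - 1) - 2*log(y + 4).
Step 1. Decompose ∫((-6*y - 14)/(y**2 + 3*y - 4)) dy by partial fractions, (-6*y - 14)/(y**2 + 3*y - 4) = -2/(y + 4) - 4/(y - 1): now ∫(-4/(y - 1)) dy + ∫(-2/(y + 4)) dy.
Step 2. Evaluate the standard form [assuming y > 1]: now -4*log(y - 1) + ∫(-2/(y + 4)) dy.
Step 3. Evaluate the standard form [assuming y > -4]: now -4*log(y - 1) - 2*log(y + 4).
Answer: -4*log(y - 1) - 2*log(y + 4).


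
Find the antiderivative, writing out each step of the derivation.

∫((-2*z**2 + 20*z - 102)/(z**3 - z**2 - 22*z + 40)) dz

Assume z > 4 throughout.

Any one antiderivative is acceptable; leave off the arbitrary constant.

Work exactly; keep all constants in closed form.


Step 1. Decompose ∫((-2*z**2 + 20*z - 102)/(z**3 - z**2 - 22*z + 40)) dz by partial fractions, (-2*z**2 + 20*z - 102)/(z**3 - z**2 - 22*z + 40) = -4/(z + 5) + 5/(z - 2) - 3/(z - 4): now ∫(-3/(z - 4)) dz + ∫(5/(z - 2)) dz + ∫(-4/(z + 5)) dz.
Step 2. Evaluate the standard form [assuming z > 4]: now -3*log(z - 4) + ∫(5/(z - 2)) dz + ∫(-4/(z + 5)) dz.
Step 3. Evaluate the standard form [assuming z > -5]: now -3*log(z - 4) - 4*log(z + 5) + ∫(5/(z - 2)) dz.
Step 4. Evaluate the standard form [assuming z > 2]: now -3*log(z - 4) + 5*log(z - 2) - 4*log(z + 5).
Answer: -3*log(z - 4) + 5*log(z - 2) - 4*log(z + 5).


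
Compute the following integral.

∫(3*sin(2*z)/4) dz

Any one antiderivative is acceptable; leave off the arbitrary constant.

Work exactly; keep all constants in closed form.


Answer: -3*cos(2*z)/8.


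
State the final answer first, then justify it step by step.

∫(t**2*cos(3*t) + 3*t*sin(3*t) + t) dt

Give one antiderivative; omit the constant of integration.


The answer is t**2*sin(3*t)/3 + t**2/2 - 7*t*cos(3*t)/9 + 7*sin(3*t)/27.
Step 1. Rewrite: now ∫(t) dt + ∫(3*t*sin(3*t)) dt + ∫(t**2*cos(3*t)) dt.
Step 2. Integrate ∫(t**2*cos(3*t)) dt by parts with u = t**2, dv = (cos(3*t)) dt, so v = sin(3*t)/3: now t**2*sin(3*t)/3 + ∫(t) dt + ∫(-2*t*sin(3*t)/3) dt + ∫(3*t*sin(3*t)) dt.
Step 3. Integrate ∫(-2*t*sin(3*t)/3) dt by parts with u = t, dv = (-2*sin(3*t)/3) dt, so v = 2*cos(3*t)/9: now t**2*sin(3*t)/3 + 2*t*cos(3*t)/9 + ∫(t) dt + ∫(3*t*sin(3*t)) dt + ∫(-2*cos(3*t)/9) dt.
Step 4. Evaluate the standard form: now t**2*sin(3*t)/3 + 2*t*cos(3*t)/9 - 2*sin(3*t)/27 + ∫(t) dt + ∫(3*t*sin(3*t)) dt.
Step 5. Evaluate the standard form: now t**2*sin(3*t)/3 + t**2/2 + 2*t*cos(3*t)/9 - 2*sin(3*t)/27 + ∫(3*t*sin(3*t)) dt.
Step 6. Integrate ∫(3*t*sin(3*t)) dt by parts with u = t, dv = (3*sin(3*t)) dt, so v = -cos(3*t): now t**2*sin(3*t)/3 + t**2/2 - 7*t*cos(3*t)/9 - 2*sin(3*t)/27 + ∫(cos(3*t)) dt.
Step 7. Evaluate the standard form: now t**2*sin(3*t)/3 + t**2/2 - 7*t*cos(3*t)/9 + 7*sin(3*t)/27.
Answer: t**2*sin(3*t)/3 + t**2/2 - 7*t*cos(3*t)/9 + 7*sin(3*t)/27.


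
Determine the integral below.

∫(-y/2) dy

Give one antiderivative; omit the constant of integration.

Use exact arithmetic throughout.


Answer: -y**2/4.


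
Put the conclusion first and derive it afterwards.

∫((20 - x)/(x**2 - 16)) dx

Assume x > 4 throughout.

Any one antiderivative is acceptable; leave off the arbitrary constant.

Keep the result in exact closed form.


The answer is 2*log(x - 4) - 3*log(x + 4).
Step 1. Decompose ∫((20 - x)/(x**2 - 16)) dx by partial fractions, (20 - x)/(x**2 - 16) = -3/(x + 4) + 2/(x - 4): now ∫(2/(x - 4)) dx + ∫(-3/(x + 4)) dx.
Step 2. Evaluate the standard form [assuming x > 4]: now 2*log(x - 4) + ∫(-3/(x + 4)) dx.
Step 3. Evaluate the standard form [assuming x > -4]: now 2*log(x - 4) - 3*log(x + 4).
Answer: 2*log(x - 4) - 3*log(x + 4).


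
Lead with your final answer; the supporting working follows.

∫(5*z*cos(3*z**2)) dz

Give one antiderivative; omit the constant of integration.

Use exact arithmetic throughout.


The answer is 5*sin(3*z**2)/6.
Step 1. Substitute u = z**2, turning ∫(5*z*cos(3*z**2)) dz into ∫(5*cos(3*u)/2) du: now ∫(5*cos(3*u)/2) du.
Step 2. Evaluate the standard form: now 5*sin(3*u)/6.
Step 3. Substitute back u = z**2: now 5*sin(3*z**2)/6.
Answer: 5*sin(3*z**2)/6.


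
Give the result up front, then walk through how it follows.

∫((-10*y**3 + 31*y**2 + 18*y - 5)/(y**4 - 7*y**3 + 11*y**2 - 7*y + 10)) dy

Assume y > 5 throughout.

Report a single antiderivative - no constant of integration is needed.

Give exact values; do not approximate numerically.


The answer is -5*log(y - 5) - 5*log(y - 2) - 4*atan(y).
Step 1. Decompose ∫((-10*y**3 + 31*y**2 + 18*y - 5)/(y**4 - 7*y**3 + 11*y**2 - 7*y + 10)) dy by partial fractions, (-10*y**3 + 31*y**2 + 18*y - 5)/(y**4 - 7*y**3 + 11*y**2 - 7*y + 10) = -4/(y**2 + 1) - 5/(y - 2) - 5/(y - 5): now ∫(-5/(y - 5)) dy + ∫(-5/(y - 2)) dy + ∫(-4/(y**2 + 1)) dy.
Step 2. Evaluate the standard form [assuming y > 5]: now -5*log(y - 5) + ∫(-5/(y - 2)) dy + ∫(-4/(y**2 + 1)) dy.
Step 3. Evaluate the standard form [assuming y > 2]: now -5*log(y - 5) - 5*log(y - 2) + ∫(-4/(y**2 + 1)) dy.
Step 4. Evaluate the standard form: now -5*log(y - 5) - 5*log(y - 2) - 4*atan(y).
Answer: -5*log(y - 5) - 5*log(y - 2) - 4*atan(y).


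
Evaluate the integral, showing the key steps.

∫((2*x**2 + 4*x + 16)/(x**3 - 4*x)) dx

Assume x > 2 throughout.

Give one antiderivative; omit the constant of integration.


Step 1. Decompose ∫((2*x**2 + 4*x + 16)/(x**3 - 4*x)) dx by partial fractions, (2*x**2 + 4*x + 16)/(x**3 - 4*x) = 2/(x + 2) + 4/(x - 2) - 4/x: now ∫(-4/x) dx + ∫(4/(x - 2)) dx + ∫(2/(x + 2)) dx.
Step 2. Evaluate the standard form [assuming x > 0]: now -4*log(x) + ∫(4/(x - 2)) dx + ∫(2/(x + 2)) dx.
Step 3. Evaluate the standard form [assuming x > 2]: now -4*log(x) + 4*log(x - 2) + ∫(2/(x + 2)) dx.
Step 4. Evaluate the standard form [assuming x > -2]: now -4*log(x) + 4*log(x - 2) + 2*log(x + 2).
Answer: -4*log(x) + 4*log(x - 2) + 2*log(x + 2).


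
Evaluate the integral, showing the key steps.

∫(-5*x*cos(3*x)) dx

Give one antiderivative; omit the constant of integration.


Step 1. Integrate ∫(-5*x*cos(3*x)) dx by parts with u = x, dv = (-5*cos(3*x)) dx, so v = -5*sin(3*x)/3: now -5*x*sin(3*x)/3 + ∫(5*sin(3*x)/3) dx.
Step 2. Evaluate the standard form: now -5*x*sin(3*x)/3 - 5*cos(3*x)/9.
Answer: -5*x*sin(3*x)/3 - 5*cos(3*x)/9.


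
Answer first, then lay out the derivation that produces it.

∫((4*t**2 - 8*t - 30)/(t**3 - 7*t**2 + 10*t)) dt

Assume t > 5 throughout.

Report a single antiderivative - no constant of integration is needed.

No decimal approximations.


The answer is -3*log(t) + 2*log(t - 5) + 5*log(t - 2).
Step 1. Decompose ∫((4*t**2 - 8*t - 30)/(t**3 - 7*t**2 + 10*t)) dt by partial fractions, (4*t**2 - 8*t - 30)/(t**3 - 7*t**2 + 10*t) = 5/(t - 2) + 2/(t - 5) - 3/t: now ∫(-3/t) dt + ∫(2/(t - 5)) dt + ∫(5/(t - 2)) dt.
Step 2. Evaluate the standard form [assuming t > 5]: now 2*log(t - 5) + ∫(-3/t) dt + ∫(5/(t - 2)) dt.
Step 3. Evaluate the standard form [assuming t > 0]: now -3*log(t) + 2*log(t - 5) + ∫(5/(t - 2)) dt.
Step 4. Evaluate the standard form [assuming t > 2]: now -3*log(t) + 2*log(t - 5) + 5*log(t - 2).
Answer: -3*log(t) + 2*log(t - 5) + 5*log(t - 2).


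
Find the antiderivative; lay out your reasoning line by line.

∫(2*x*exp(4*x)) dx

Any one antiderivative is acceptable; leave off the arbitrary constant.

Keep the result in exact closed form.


Step 1. Integrate ∫(2*x*exp(4*x)) dx by parts with u = x, dv = (2*exp(4*x)) dx, so v = exp(4*x)/2: now x*exp(4*x)/2 + ∫(-exp(4*x)/2) dx.
Step 2. Evaluate the standard form: now x*exp(4*x)/2 - exp(4*x)/8.
Answer: x*exp(4*x)/2 - exp(4*x)/8.


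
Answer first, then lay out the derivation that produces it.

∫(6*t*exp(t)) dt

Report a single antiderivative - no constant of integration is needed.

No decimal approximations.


The answer is 6*t*exp(t) - 6*exp(t).
Step 1. Integrate ∫(6*t*exp(t)) dt by parts with u = t, dv = (6*exp(t)) dt, so v = 6*exp(t): now 6*t*exp(t) + ∫(-6*exp(t)) dt.
Step 2. Evaluate the standard form: now 6*t*exp(t) - 6*exp(t).
Answer: 6*t*exp(t) - 6*exp(t).


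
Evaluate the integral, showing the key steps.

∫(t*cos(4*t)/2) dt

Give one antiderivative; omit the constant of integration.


Step 1. Integrate ∫(t*cos(4*t)/2) dt by parts with u = t, dv = (cos(4*t)/2) dt, so v = sin(4*t)/8: now t*sin(4*t)/8 + ∫(-sin(4*t)/8) dt.
Step 2. Evaluate the standard form: now t*sin(4*t)/8 + cos(4*t)/32.
Answer: t*sin(4*t)/8 + cos(4*t)/32.


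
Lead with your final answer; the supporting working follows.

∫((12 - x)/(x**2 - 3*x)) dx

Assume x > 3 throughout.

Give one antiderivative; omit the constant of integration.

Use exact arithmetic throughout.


The answer is -4*log(x) + 3*log(x - 3).
Step 1. Decompose ∫((12 - x)/(x**2 - 3*x)) dx by partial fractions, (12 - x)/(x**2 - 3*x) = 3/(x - 3) - 4/x: now ∫(-4/x) dx + ∫(3/(x - 3)) dx.
Step 2. Evaluate the standard form [assuming x > 3]: now 3*log(x - 3) + ∫(-4/x) dx.
Step 3. Evaluate the standard form [assuming x > 0]: now -4*log(x) + 3*log(x - 3).
Answer: -4*log(x) + 3*log(x - 3).


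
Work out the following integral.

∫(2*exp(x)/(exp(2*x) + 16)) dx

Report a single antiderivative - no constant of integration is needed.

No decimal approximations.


Answer: atan(exp(x)/4)/2.


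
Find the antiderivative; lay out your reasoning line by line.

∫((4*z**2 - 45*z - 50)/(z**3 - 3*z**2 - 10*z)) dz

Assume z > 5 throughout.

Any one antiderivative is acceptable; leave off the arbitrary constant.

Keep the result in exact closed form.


Step 1. Decompose ∫((4*z**2 - 45*z - 50)/(z**3 - 3*z**2 - 10*z)) dz by partial fractions, (4*z**2 - 45*z - 50)/(z**3 - 3*z**2 - 10*z) = 4/(z + 2) - 5/(z - 5) + 5/z: now ∫(5/z) dz + ∫(-5/(z - 5)) dz + ∫(4/(z + 2)) dz.
Step 2. Evaluate the standard form [assuming z > 5]: now -5*log(z - 5) + ∫(5/z) dz + ∫(4/(z + 2)) dz.
Step 3. Evaluate the standard form [assuming z > 0]: now 5*log(z) - 5*log(z - 5) + ∫(4/(z + 2)) dz.
Step 4. Evaluate the standard form [assuming z > -2]: now 5*log(z) - 5*log(z - 5) + 4*log(z + 2).
Answer: 5*log(z) - 5*log(z - 5) + 4*log(z + 2).


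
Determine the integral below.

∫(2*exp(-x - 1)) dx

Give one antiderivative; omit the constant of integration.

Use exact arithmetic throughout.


Answer: -2*exp(-x - 1).


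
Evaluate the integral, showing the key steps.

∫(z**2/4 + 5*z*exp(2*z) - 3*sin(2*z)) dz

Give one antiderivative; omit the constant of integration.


Step 1. Rewrite: now ∫(z**2/4) dz + ∫(5*z*exp(2*z)) dz + ∫(-3*sin(2*z)) dz.
Step 2. Evaluate the standard form: now 3*cos(2*z)/2 + ∫(z**2/4) dz + ∫(5*z*exp(2*z)) dz.
Step 3. Integrate ∫(5*z*exp(2*z)) dz by parts with u = z, dv = (5*exp(2*z)) dz, so v = 5*exp(2*z)/2: now 5*z*exp(2*z)/2 + 3*cos(2*z)/2 + ∫(z**2/4) dz + ∫(-5*exp(2*z)/2) dz.
Step 4. Evaluate the standard form: now 5*z*exp(2*z)/2 - 5*exp(2*z)/4 + 3*cos(2*z)/2 + ∫(z**2/4) dz.
Step 5. Evaluate the standard form: now z**3/12 + 5*z*exp(2*z)/2 - 5*exp(2*z)/4 + 3*cos(2*z)/2.
Answer: z**3/12 + 5*z*exp(2*z)/2 - 5*exp(2*z)/4 + 3*cos(2*z)/2.


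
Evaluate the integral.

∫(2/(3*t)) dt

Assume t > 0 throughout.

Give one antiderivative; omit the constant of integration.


Answer: 2*log(t)/3.


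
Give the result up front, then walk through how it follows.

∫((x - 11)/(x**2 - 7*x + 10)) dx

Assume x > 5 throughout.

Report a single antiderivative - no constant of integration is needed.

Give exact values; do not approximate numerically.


The answer is -2*log(x - 5) + 3*log(x - 2).
Step 1. Decompose ∫((x - 11)/(x**2 - 7*x + 10)) dx by partial fractions, (x - 11)/(x**2 - 7*x + 10) = 3/(x - 2) - 2/(x - 5): now ∫(-2/(x - 5)) dx + ∫(3/(x - 2)) dx.
Step 2. Evaluate the standard form [assuming x > 2]: now 3*log(x - 2) + ∫(-2/(x - 5)) dx.
Step 3. Evaluate the standard form [assuming x > 5]: now -2*log(x - 5) + 3*log(x - 2).
Answer: -2*log(x - 5) + 3*log(x - 2).


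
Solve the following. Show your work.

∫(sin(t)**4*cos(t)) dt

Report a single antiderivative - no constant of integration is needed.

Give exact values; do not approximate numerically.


Step 1. Substitute u = sin(t), turning ∫(sin(t)**4*cos(t)) dt into ∫(u**4) du: now ∫(u**4) du.
Step 2. Evaluate the standard form: now u**5/5.
Step 3. Substitute back u = sin(t): now sin(t)**5/5.
Answer: sin(t)**5/5.


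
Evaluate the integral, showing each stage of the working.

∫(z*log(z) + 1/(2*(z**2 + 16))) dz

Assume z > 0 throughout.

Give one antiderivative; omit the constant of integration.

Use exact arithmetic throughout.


Step 1. Rewrite: now ∫(z*log(z)) dz + ∫(1/(2*(z**2 + 16))) dz.
Step 2. Evaluate the standard form: now atan(z/4)/8 + ∫(z*log(z)) dz.
Step 3. Integrate ∫(z*log(z)) dz by parts with u = log(z), dv = (z) dz, so v = z**2/2 [assuming z > 0]: now z**2*log(z)/2 + atan(z/4)/8 + ∫(-z/2) dz.
Step 4. Evaluate the standard form: now z**2*log(z)/2 - z**2/4 + atan(z/4)/8.
Answer: z**2*log(z)/2 - z**2/4 + atan(z/4)/8.


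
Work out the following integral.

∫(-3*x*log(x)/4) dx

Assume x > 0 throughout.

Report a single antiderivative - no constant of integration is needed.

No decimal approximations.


Answer: -3*x**2*log(x)/8 + 3*x**2/16.


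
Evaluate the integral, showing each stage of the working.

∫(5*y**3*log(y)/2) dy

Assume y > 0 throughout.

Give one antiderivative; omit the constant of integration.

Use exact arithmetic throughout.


Step 1. Integrate ∫(5*y**3*log(y)/2) dy by parts with u = log(y), dv = (5*y**3/2) dy, so v = 5*y**4/8 [assuming y > 0]: now 5*y**4*log(y)/8 + ∫(-5*y**3/8) dy.
Step 2. Evaluate the standard form: now 5*y**4*log(y)/8 - 5*y**4/32.
Answer: 5*y**4*log(y)/8 - 5*y**4/32.


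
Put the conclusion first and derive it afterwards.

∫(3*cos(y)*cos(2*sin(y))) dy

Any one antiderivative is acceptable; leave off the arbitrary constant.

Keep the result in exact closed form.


The answer is 3*sin(2*sin(y))/2.
Step 1. Substitute u = sin(y), turning ∫(3*cos(y)*cos(2*sin(y))) dy into ∫(3*cos(2*u)) du: now ∫(3*cos(2*u)) du.
Step 2. Evaluate the standard form: now 3*sin(2*u)/2.
Step 3. Substitute back u = sin(y): now 3*sin(2*sin(y))/2.
Answer: 3*sin(2*sin(y))/2.


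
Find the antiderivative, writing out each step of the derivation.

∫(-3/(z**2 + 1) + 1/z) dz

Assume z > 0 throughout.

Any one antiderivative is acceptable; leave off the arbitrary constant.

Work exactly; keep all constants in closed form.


Step 1. Rewrite: now ∫(1/z) dz + ∫(-3/(z**2 + 1)) dz.
Step 2. Evaluate the standard form [assuming z > 0]: now log(z) + ∫(-3/(z**2 + 1)) dz.
Step 3. Evaluate the standard form: now log(z) - 3*atan(z).
Answer: log(z) - 3*atan(z).


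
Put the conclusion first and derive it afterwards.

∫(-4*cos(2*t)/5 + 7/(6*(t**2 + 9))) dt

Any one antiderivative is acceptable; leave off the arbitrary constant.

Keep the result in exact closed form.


The answer is -2*sin(2*t)/5 + 7*atan(t/3)/18.
Step 1. Rewrite: now ∫(7/(6*(t**2 + 9))) dt + ∫(-4*cos(2*t)/5) dt.
Step 2. Evaluate the standard form: now -2*sin(2*t)/5 + ∫(7/(6*(t**2 + 9))) dt.
Step 3. Evaluate the standard form: now -2*sin(2*t)/5 + 7*atan(t/3)/18.
Answer: -2*sin(2*t)/5 + 7*atan(t/3)/18.


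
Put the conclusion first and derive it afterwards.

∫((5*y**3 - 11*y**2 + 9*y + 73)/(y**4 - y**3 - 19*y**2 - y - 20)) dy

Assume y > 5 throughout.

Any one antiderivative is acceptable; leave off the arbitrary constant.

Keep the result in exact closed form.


The answer is 2*log(y - 5) + 3*log(y + 4) - 4*atan(y).
Step 1. Decompose ∫((5*y**3 - 11*y**2 + 9*y + 73)/(y**4 - y**3 - 19*y**2 - y - 20)) dy by partial fractions, (5*y**3 - 11*y**2 + 9*y + 73)/(y**4 - y**3 - 19*y**2 - y - 20) = -4/(y**2 + 1) + 3/(y + 4) + 2/(y - 5): now ∫(2/(y - 5)) dy + ∫(3/(y + 4)) dy + ∫(-4/(y**2 + 1)) dy.
Step 2. Evaluate the standard form [assuming y > -4]: now 3*log(y + 4) + ∫(2/(y - 5)) dy + ∫(-4/(y**2 + 1)) dy.
Step 3. Evaluate the standard form [assuming y > 5]: now 2*log(y - 5) + 3*log(y + 4) + ∫(-4/(y**2 + 1)) dy.
Step 4. Evaluate the standard form: now 2*log(y - 5) + 3*log(y + 4) - 4*atan(y).
Answer: 2*log(y - 5) + 3*log(y + 4) - 4*atan(y).


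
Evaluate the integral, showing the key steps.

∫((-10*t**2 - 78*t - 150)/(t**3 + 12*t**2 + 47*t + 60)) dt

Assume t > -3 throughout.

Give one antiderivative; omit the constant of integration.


Step 1. Decompose ∫((-10*t**2 - 78*t - 150)/(t**3 + 12*t**2 + 47*t + 60)) dt by partial fractions, (-10*t**2 - 78*t - 150)/(t**3 + 12*t**2 + 47*t + 60) = -5/(t + 5) - 2/(t + 4) - 3/(t + 3): now ∫(-3/(t + 3)) dt + ∫(-2/(t + 4)) dt + ∫(-5/(t + 5)) dt.
Step 2. Evaluate the standard form [assuming t > -5]: now -5*log(t + 5) + ∫(-3/(t + 3)) dt + ∫(-2/(t + 4)) dt.
Step 3. Evaluate the standard form [assuming t > -4]: now -2*log(t + 4) - 5*log(t + 5) + ∫(-3/(t + 3)) dt.
Step 4. Evaluate the standard form [assuming t > -3]: now -3*log(t + 3) - 2*log(t + 4) - 5*log(t + 5).
Answer: -3*log(t + 3) - 2*log(t + 4) - 5*log(t + 5).
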